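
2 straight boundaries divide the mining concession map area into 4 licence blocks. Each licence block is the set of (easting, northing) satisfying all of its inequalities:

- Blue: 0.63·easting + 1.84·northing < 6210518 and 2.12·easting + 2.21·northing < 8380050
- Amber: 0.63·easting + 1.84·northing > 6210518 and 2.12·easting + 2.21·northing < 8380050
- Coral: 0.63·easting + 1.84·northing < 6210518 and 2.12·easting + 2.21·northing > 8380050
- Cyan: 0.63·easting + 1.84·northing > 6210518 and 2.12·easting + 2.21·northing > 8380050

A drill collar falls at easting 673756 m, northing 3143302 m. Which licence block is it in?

Blue

0.63·673756 + 1.84·3143302 = 6208141.960, which is < 6210518
2.12·673756 + 2.21·3143302 = 8375060.140, which is < 8380050
This sign pattern matches Blue.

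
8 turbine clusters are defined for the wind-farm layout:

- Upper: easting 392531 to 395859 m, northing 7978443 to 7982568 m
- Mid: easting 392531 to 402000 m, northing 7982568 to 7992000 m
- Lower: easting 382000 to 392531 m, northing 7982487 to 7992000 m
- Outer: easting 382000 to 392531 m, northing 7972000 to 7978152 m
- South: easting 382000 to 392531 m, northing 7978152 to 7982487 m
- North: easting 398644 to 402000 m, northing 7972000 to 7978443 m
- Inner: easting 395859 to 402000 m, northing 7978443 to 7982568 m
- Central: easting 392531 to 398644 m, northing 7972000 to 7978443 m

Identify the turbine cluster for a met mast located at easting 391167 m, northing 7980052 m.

South

The point has easting = 391167 and northing = 7980052.
Only South satisfies 382000 ≤ easting ≤ 392531 and 7978152 ≤ northing ≤ 7982487.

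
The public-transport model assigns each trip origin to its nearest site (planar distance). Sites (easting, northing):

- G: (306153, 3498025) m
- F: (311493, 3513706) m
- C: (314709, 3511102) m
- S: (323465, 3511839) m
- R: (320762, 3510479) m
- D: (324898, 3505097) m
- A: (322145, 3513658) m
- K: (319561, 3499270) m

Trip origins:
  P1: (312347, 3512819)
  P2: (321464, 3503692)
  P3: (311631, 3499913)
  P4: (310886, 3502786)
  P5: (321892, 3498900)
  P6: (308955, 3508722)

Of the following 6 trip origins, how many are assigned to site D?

P1 → F
P2 → D
P3 → G
P4 → G
P5 → K
P6 → F
1 of the 6 goes to D.

1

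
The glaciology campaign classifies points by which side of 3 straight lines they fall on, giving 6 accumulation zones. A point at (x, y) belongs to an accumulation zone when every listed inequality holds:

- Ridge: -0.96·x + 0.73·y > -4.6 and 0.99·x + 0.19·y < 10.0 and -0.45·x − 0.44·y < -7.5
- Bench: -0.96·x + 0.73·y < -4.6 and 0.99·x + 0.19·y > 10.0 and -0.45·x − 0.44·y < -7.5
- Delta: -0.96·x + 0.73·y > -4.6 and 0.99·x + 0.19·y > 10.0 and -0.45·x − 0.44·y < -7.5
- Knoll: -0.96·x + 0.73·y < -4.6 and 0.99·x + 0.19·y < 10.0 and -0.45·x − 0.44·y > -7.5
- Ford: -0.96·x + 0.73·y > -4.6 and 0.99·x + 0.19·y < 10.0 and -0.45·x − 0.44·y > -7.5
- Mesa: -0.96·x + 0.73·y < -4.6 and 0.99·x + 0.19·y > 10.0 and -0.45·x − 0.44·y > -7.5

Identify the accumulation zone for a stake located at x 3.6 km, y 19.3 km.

Ridge

-0.96·3.6 + 0.73·19.3 = 10.633, which is > -4.6
0.99·3.6 + 0.19·19.3 = 7.231, which is < 10.0
-0.45·3.6 − 0.44·19.3 = -10.112, which is < -7.5
This sign pattern matches Ridge.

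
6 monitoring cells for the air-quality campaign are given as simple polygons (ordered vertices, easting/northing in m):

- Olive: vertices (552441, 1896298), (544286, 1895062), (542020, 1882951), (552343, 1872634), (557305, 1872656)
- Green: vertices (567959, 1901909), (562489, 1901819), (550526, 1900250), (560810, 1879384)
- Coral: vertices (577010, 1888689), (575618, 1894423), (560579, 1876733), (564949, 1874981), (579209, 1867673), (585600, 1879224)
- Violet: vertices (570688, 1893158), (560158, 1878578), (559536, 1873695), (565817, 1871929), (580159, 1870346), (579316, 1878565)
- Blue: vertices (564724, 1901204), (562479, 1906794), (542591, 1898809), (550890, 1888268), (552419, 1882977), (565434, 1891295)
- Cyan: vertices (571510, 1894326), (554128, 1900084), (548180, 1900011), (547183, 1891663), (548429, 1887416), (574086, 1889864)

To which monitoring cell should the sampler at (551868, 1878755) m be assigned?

Cast a ray rightward from (551868, 1878755). For each polygon, the edges (by vertex number in listed order) whose endpoints lie on opposite sides of northing = 1878755, where each meets that height, and whether that is right or left of the point:
Olive: 3–4 at easting≈546218.4 (left), 5–1 at easting≈556050.2 (right) → 1 crossing.
Green: no edge straddles that height → 0 crossings.
Coral: 2–3 at easting≈562298.0 (right), 5–6 at easting≈585340.5 (right) → 2 crossings.
Violet: 1–2 at easting≈560285.8 (right), 6–1 at easting≈579203.7 (right) → 2 crossings.
Blue: no edge straddles that height → 0 crossings.
Cyan: no edge straddles that height → 0 crossings.
Only Olive has an odd count, so the point is inside Olive.

Olive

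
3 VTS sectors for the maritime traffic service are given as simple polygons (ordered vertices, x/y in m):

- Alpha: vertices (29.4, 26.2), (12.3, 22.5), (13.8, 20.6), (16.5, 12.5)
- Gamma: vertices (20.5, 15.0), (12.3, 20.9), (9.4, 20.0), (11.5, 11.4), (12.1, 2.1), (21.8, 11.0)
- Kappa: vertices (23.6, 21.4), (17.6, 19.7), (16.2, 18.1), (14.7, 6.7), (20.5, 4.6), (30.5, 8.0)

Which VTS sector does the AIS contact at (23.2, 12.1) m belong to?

Cast a ray rightward from (23.2, 12.1). For each polygon, the edges (by vertex number in listed order) whose endpoints lie on opposite sides of y = 12.1, where each meets that height, and whether that is right or left of the point:
Alpha: no edge straddles that height → 0 crossings.
Gamma: 3–4 at x≈11.33 (left), 6–1 at x≈21.44 (left) → 0 crossings.
Kappa: 3–4 at x≈15.41 (left), 6–1 at x≈28.39 (right) → 1 crossing.
Only Kappa has an odd count, so the point is inside Kappa.

Kappa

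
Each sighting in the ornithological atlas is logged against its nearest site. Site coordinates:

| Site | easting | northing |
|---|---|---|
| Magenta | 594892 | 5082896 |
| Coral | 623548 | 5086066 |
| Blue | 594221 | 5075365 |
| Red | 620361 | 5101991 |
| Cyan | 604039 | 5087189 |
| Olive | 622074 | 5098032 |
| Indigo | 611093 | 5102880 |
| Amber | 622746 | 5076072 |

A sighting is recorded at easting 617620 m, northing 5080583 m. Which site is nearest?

Squared distances to each site:
Magenta: 521911953.000; Coral: 65204473.000; Blue: 574740725.000; Red: 465815545.000; Cyan: 228082797.000; Olive: 324305717.000; Indigo: 539757938.000; Amber: 46624997.000.
Minimum at Amber.

Amber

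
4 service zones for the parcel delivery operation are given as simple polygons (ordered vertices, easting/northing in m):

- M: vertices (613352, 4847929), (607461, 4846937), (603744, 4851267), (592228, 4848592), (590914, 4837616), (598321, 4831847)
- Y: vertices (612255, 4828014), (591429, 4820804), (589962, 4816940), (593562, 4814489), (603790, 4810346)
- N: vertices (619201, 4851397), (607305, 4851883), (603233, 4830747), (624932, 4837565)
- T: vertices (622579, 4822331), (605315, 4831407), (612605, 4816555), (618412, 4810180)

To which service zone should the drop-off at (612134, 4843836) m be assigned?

N

Cast a ray rightward from (612134, 4843836). For each polygon, the edges (by vertex number in listed order) whose endpoints lie on opposite sides of northing = 4843836, where each meets that height, and whether that is right or left of the point:
M: 4–5 at easting≈591658.6 (left), 6–1 at easting≈609526.5 (left) → 0 crossings.
Y: no edge straddles that height → 0 crossings.
N: 2–3 at easting≈605754.7 (left), 4–1 at easting≈622333.7 (right) → 1 crossing.
T: no edge straddles that height → 0 crossings.
Only N has an odd count, so the point is inside N.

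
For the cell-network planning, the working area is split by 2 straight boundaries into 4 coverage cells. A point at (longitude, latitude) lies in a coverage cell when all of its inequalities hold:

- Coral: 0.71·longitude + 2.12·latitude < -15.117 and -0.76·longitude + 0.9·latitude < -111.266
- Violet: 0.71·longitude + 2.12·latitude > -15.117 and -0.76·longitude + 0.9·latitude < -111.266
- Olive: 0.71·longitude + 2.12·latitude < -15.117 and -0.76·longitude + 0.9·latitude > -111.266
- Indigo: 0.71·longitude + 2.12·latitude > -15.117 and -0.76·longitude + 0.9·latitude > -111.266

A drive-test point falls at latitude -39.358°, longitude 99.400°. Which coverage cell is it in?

Indigo

0.71·99.400 + 2.12·-39.358 = -12.865, which is > -15.117
-0.76·99.400 + 0.9·-39.358 = -110.966, which is > -111.266
This sign pattern matches Indigo.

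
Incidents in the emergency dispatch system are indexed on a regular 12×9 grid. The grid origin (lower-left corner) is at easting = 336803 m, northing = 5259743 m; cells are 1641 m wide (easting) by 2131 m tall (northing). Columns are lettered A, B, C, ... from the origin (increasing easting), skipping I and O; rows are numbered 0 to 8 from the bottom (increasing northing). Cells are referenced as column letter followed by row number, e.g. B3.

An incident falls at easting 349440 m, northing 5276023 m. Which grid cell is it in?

H7

Column index: ⌊(349440 − 336803) / 1641⌋ = ⌊7.701⌋ = 7 → column H
Row offset from origin: ⌊(5276023 − 5259743) / 2131⌋ = ⌊7.640⌋ = 7 → row 7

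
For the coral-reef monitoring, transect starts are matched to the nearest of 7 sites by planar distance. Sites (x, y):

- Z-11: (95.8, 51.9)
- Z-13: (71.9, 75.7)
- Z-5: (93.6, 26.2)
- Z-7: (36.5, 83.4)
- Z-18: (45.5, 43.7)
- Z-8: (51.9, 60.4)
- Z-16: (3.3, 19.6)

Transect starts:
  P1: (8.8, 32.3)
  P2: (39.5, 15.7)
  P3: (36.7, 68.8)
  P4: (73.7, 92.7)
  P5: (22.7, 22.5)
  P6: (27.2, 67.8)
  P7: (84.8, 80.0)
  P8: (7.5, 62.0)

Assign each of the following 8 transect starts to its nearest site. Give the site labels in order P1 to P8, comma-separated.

P1 → Z-16 (d²=191.54)
P2 → Z-18 (d²=820.00)
P3 → Z-7 (d²=213.20)
P4 → Z-13 (d²=292.24)
P5 → Z-16 (d²=384.77)
P6 → Z-7 (d²=329.85)
P7 → Z-13 (d²=184.90)
P8 → Z-7 (d²=1298.96)

Z-16, Z-18, Z-7, Z-13, Z-16, Z-7, Z-13, Z-7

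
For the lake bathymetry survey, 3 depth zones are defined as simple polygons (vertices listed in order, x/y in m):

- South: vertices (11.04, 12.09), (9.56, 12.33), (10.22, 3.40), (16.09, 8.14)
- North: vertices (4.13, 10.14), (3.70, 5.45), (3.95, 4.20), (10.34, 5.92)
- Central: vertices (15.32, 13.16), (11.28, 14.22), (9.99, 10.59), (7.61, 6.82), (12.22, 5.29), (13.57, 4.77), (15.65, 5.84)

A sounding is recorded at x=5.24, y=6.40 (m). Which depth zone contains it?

North

Cast a ray rightward from (5.24, 6.40). For each polygon, the edges (by vertex number in listed order) whose endpoints lie on opposite sides of y = 6.40, where each meets that height, and whether that is right or left of the point:
South: 2–3 at x≈9.998 (right), 3–4 at x≈13.935 (right) → 2 crossings.
North: 1–2 at x≈3.787 (left), 4–1 at x≈9.634 (right) → 1 crossing.
Central: 4–5 at x≈8.875 (right), 7–1 at x≈15.625 (right) → 2 crossings.
Only North has an odd count, so the point is inside North.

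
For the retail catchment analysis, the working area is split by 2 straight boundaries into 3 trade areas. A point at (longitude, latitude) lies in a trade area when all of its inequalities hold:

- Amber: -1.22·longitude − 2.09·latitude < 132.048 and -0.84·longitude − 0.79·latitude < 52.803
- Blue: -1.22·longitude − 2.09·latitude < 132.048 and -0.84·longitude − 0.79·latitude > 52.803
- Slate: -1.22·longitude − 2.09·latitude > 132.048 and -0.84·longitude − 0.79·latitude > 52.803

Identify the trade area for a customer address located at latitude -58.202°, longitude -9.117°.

-1.22·-9.117 − 2.09·-58.202 = 132.765, which is > 132.048
-0.84·-9.117 − 0.79·-58.202 = 53.638, which is > 52.803
This sign pattern matches Slate.

Slate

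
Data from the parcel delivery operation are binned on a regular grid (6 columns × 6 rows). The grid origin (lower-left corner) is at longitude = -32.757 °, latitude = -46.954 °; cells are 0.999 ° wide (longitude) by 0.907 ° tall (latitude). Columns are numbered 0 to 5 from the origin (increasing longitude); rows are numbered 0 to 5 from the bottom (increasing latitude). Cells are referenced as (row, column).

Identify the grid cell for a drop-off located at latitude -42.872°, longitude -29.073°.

(4, 3)

Column index: ⌊(-29.073 − -32.757) / 0.999⌋ = ⌊3.688⌋ = 3
Row offset from origin: ⌊(-42.872 − -46.954) / 0.907⌋ = ⌊4.501⌋ = 4 → row 4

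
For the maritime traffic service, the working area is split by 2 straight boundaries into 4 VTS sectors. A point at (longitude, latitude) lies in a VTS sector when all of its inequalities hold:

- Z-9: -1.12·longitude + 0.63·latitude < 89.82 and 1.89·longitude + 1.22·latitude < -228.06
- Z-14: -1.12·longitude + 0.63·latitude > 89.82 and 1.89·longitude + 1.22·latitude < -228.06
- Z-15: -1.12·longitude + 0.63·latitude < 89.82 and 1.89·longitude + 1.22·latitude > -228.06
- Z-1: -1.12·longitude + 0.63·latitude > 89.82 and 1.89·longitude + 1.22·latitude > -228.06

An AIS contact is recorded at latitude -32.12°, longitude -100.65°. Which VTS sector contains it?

Z-14

-1.12·-100.65 + 0.63·-32.12 = 92.492, which is > 89.82
1.89·-100.65 + 1.22·-32.12 = -229.415, which is < -228.06
This sign pattern matches Z-14.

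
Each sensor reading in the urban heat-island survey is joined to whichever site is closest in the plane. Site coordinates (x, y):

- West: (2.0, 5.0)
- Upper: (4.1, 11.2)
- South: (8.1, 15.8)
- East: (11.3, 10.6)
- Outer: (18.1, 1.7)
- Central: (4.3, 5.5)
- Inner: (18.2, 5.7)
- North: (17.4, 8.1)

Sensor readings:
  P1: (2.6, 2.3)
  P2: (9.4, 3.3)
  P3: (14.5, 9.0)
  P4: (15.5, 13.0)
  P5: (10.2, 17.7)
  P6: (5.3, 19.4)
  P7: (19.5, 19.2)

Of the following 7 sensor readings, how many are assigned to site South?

P1 → West
P2 → Central
P3 → North
P4 → East
P5 → South
P6 → South
P7 → North
2 of the 7 go to South.

2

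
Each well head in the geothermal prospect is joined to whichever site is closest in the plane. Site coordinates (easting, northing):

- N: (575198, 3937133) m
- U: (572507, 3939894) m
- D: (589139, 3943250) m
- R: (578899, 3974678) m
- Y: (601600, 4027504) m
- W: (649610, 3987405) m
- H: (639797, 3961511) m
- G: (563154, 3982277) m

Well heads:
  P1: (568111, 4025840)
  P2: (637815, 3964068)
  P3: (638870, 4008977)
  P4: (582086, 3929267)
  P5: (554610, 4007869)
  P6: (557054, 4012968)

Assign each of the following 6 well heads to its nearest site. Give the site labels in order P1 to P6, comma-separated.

Y, H, W, N, G, G

P1 → Y (d²=1124282017.00)
P2 → H (d²=10466573.00)
P3 → W (d²=580698784.00)
P4 → N (d²=109318500.00)
P5 → G (d²=727950400.00)
P6 → G (d²=979147481.00)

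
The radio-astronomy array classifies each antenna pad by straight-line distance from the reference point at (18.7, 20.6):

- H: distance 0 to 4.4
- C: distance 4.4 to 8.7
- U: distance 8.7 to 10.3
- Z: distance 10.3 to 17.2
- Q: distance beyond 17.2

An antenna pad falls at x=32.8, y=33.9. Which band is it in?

Q

Distance = √((32.8−18.7)² + (33.9−20.6)²) = √(198.810 + 176.890) = 19.383.
17.2 ≤ 19.383 < ∞ → Q.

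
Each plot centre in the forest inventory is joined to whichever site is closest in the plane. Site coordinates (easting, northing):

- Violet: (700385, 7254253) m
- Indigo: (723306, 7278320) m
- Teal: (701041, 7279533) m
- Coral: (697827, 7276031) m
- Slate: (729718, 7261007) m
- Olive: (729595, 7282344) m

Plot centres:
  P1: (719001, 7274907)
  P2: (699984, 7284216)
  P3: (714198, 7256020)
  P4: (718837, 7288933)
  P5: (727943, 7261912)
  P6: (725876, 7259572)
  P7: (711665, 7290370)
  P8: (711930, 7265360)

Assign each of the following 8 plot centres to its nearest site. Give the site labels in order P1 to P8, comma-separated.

Indigo, Teal, Violet, Indigo, Slate, Slate, Teal, Violet

P1 → Indigo (d²=30181594.00)
P2 → Teal (d²=23047738.00)
P3 → Violet (d²=193921258.00)
P4 → Indigo (d²=132607730.00)
P5 → Slate (d²=3969650.00)
P6 → Slate (d²=16820189.00)
P7 → Teal (d²=230309945.00)
P8 → Violet (d²=256652474.00)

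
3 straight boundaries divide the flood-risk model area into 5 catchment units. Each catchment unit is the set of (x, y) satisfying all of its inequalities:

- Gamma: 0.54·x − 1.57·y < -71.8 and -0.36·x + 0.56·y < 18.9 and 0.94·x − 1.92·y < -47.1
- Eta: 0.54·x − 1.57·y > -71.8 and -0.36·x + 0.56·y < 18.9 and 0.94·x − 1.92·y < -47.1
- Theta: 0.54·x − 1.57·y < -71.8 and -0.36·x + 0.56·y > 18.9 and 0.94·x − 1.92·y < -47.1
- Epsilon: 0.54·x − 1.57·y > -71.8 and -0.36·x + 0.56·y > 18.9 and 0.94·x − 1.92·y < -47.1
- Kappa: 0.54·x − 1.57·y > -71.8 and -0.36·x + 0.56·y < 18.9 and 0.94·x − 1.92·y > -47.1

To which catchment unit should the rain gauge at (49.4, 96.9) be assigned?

Theta

0.54·49.4 − 1.57·96.9 = -125.457, which is < -71.8
-0.36·49.4 + 0.56·96.9 = 36.480, which is > 18.9
0.94·49.4 − 1.92·96.9 = -139.612, which is < -47.1
This sign pattern matches Theta.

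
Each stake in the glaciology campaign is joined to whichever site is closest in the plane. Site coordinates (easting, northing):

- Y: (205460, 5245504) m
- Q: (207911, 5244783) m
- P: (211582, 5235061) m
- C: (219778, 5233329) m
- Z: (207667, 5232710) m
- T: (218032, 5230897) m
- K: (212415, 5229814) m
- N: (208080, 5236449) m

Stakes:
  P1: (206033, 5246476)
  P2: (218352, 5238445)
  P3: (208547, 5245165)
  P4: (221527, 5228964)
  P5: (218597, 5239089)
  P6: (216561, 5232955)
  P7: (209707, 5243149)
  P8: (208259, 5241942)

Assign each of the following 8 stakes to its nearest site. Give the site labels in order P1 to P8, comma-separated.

Y, C, Q, T, C, T, Q, Q

P1 → Y (d²=1273113.00)
P2 → C (d²=28206932.00)
P3 → Q (d²=550420.00)
P4 → T (d²=15951514.00)
P5 → C (d²=34572361.00)
P6 → T (d²=6399205.00)
P7 → Q (d²=5895572.00)
P8 → Q (d²=8192385.00)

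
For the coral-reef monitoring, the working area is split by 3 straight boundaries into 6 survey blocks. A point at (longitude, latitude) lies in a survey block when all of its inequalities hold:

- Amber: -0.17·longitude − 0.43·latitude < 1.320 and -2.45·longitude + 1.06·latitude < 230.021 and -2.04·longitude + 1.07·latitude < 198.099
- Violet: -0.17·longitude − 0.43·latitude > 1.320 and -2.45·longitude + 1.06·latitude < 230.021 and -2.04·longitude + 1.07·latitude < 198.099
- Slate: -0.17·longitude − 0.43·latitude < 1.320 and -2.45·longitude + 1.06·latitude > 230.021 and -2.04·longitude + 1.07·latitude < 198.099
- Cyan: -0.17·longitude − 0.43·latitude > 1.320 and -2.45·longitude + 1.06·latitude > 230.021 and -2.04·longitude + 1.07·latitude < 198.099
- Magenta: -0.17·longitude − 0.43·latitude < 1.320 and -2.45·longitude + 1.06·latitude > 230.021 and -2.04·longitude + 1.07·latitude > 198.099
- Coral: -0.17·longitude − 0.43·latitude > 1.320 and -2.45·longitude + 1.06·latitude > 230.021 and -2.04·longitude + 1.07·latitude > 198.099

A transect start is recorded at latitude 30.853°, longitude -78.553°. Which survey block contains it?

Amber

-0.17·-78.553 − 0.43·30.853 = 0.087, which is < 1.320
-2.45·-78.553 + 1.06·30.853 = 225.159, which is < 230.021
-2.04·-78.553 + 1.07·30.853 = 193.261, which is < 198.099
This sign pattern matches Amber.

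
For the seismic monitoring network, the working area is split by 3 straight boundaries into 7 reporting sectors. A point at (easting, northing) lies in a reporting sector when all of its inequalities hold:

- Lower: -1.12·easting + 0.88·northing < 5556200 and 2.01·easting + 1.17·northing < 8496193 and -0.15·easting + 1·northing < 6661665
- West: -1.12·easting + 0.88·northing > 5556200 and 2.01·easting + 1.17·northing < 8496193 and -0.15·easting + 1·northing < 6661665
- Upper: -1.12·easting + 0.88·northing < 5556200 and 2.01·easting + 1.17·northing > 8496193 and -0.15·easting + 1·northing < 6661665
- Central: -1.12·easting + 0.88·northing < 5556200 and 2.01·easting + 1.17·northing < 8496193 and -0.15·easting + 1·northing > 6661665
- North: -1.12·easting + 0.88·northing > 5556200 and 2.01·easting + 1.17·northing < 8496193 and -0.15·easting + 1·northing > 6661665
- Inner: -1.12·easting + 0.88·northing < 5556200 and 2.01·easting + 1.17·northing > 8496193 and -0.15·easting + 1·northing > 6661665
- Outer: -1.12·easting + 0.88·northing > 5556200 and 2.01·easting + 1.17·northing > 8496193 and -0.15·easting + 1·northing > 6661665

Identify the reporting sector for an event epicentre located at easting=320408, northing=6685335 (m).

Lower

-1.12·320408 + 0.88·6685335 = 5524237.840, which is < 5556200
2.01·320408 + 1.17·6685335 = 8465862.030, which is < 8496193
-0.15·320408 + 1·6685335 = 6637273.800, which is < 6661665
This sign pattern matches Lower.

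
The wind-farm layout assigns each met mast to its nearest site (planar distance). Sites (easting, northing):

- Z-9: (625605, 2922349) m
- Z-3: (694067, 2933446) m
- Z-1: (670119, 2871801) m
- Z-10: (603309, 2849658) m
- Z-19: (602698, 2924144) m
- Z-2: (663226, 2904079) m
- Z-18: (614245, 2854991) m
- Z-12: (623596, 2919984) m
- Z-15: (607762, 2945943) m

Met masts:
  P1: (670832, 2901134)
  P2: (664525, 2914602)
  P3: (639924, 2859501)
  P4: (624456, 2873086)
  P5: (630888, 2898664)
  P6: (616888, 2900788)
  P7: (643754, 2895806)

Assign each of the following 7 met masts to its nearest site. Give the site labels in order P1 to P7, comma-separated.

P1 → Z-2 (d²=66524261.00)
P2 → Z-2 (d²=112420930.00)
P3 → Z-18 (d²=679751141.00)
P4 → Z-18 (d²=431693546.00)
P5 → Z-12 (d²=507715664.00)
P6 → Z-12 (d²=413483680.00)
P7 → Z-2 (d²=447601313.00)

Z-2, Z-2, Z-18, Z-18, Z-12, Z-12, Z-2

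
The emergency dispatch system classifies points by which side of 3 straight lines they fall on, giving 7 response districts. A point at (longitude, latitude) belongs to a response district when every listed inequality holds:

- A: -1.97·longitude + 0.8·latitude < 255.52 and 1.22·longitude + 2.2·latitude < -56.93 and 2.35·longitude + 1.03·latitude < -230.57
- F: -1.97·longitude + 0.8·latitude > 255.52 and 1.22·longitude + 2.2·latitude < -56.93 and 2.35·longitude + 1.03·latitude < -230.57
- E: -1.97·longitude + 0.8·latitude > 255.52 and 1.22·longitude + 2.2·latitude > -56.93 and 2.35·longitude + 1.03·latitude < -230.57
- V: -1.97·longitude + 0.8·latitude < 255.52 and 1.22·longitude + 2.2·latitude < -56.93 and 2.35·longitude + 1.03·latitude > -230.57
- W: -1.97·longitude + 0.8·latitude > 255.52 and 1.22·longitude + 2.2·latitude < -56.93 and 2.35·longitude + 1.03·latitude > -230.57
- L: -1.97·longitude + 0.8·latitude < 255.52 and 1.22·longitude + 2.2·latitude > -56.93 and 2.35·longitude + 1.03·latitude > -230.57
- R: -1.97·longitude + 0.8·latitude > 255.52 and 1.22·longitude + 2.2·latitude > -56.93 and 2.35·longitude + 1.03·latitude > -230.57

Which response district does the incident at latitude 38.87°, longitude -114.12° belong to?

R

-1.97·-114.12 + 0.8·38.87 = 255.912, which is > 255.52
1.22·-114.12 + 2.2·38.87 = -53.712, which is > -56.93
2.35·-114.12 + 1.03·38.87 = -228.146, which is > -230.57
This sign pattern matches R.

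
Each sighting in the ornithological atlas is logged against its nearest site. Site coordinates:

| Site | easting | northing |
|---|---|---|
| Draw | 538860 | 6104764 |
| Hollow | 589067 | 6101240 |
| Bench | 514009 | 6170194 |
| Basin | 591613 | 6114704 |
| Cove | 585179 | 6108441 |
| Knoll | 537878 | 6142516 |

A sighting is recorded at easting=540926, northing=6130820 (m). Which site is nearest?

Squared distances to each site:
Draw: 683183492.000; Hollow: 3192532281.000; Bench: 2274836765.000; Basin: 2828897425.000; Cove: 2459147650.000; Knoll: 146086720.000.
Minimum at Knoll.

Knoll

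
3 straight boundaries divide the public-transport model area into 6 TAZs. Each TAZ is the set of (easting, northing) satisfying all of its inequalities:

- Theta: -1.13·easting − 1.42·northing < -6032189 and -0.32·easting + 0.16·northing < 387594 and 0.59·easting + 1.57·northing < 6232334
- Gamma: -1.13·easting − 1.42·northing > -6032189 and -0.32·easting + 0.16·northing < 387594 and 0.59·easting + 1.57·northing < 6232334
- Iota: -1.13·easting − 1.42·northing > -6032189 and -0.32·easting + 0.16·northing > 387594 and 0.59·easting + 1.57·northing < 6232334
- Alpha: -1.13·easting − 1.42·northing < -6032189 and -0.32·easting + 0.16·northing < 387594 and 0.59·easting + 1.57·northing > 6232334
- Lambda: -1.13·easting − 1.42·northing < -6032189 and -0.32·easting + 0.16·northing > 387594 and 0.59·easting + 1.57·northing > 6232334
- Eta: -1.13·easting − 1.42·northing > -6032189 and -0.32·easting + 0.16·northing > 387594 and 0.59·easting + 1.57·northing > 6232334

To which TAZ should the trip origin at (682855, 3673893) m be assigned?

Gamma

-1.13·682855 − 1.42·3673893 = -5988554.210, which is > -6032189
-0.32·682855 + 0.16·3673893 = 369309.280, which is < 387594
0.59·682855 + 1.57·3673893 = 6170896.460, which is < 6232334
This sign pattern matches Gamma.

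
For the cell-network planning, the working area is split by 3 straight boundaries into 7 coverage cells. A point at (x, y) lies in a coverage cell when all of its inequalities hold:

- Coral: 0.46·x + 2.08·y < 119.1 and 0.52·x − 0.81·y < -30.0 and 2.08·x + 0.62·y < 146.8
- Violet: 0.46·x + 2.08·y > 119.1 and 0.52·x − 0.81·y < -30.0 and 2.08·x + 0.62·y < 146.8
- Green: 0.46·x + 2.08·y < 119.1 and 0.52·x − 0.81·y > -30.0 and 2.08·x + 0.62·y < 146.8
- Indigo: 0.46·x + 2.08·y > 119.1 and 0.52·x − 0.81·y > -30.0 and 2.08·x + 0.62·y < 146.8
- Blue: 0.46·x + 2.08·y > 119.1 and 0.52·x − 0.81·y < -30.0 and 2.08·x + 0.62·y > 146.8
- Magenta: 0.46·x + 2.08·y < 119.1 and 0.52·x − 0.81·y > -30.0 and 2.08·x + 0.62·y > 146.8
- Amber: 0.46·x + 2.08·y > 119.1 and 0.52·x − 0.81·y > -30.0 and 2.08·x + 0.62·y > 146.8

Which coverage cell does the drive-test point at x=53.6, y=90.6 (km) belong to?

Blue

0.46·53.6 + 2.08·90.6 = 213.104, which is > 119.1
0.52·53.6 − 0.81·90.6 = -45.514, which is < -30.0
2.08·53.6 + 0.62·90.6 = 167.660, which is > 146.8
This sign pattern matches Blue.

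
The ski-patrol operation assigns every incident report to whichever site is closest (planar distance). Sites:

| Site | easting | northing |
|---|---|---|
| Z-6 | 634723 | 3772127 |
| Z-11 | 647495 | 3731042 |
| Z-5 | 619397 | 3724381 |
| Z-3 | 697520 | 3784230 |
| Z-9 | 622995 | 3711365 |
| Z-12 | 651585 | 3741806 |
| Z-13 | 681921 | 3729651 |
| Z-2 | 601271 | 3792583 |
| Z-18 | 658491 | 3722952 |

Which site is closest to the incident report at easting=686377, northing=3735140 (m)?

Squared distances to each site:
Z-6: 4036173885.000; Z-11: 1528603528.000; Z-5: 4602076481.000; Z-3: 2533994549.000; Z-9: 4582528549.000; Z-12: 1254918820.000; Z-13: 49985057.000; Z-2: 10542729485.000; Z-18: 926176340.000.
Minimum at Z-13.

Z-13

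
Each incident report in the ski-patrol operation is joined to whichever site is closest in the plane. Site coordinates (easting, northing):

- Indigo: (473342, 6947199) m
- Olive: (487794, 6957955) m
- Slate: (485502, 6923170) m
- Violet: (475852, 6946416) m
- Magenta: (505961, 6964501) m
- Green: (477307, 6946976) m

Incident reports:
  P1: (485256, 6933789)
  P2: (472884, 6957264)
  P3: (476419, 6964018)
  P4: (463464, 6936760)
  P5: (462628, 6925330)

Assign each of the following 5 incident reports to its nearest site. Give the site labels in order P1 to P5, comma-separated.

P1 → Slate (d²=112823677.00)
P2 → Indigo (d²=101513989.00)
P3 → Olive (d²=166150594.00)
P4 → Indigo (d²=206547605.00)
P5 → Slate (d²=527885476.00)

Slate, Indigo, Olive, Indigo, Slate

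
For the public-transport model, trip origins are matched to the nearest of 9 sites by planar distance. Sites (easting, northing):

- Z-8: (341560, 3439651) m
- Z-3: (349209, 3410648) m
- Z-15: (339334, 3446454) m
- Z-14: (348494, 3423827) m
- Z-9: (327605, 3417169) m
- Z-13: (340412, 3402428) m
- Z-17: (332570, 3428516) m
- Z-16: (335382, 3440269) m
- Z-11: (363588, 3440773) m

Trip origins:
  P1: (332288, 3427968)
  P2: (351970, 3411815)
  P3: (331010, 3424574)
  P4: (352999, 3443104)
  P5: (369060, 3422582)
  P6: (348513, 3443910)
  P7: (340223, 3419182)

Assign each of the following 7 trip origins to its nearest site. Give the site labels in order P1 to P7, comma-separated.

P1 → Z-17 (d²=379828.00)
P2 → Z-3 (d²=8985010.00)
P3 → Z-17 (d²=17972964.00)
P4 → Z-11 (d²=117560482.00)
P5 → Z-11 (d²=360855265.00)
P6 → Z-8 (d²=66483290.00)
P7 → Z-14 (d²=89985466.00)

Z-17, Z-3, Z-17, Z-11, Z-11, Z-8, Z-14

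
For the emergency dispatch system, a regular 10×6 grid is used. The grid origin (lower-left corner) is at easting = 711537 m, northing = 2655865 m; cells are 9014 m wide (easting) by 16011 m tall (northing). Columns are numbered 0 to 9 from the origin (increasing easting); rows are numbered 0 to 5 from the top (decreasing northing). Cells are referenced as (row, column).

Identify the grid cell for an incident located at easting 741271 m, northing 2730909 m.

Column index: ⌊(741271 − 711537) / 9014⌋ = ⌊3.299⌋ = 3
Row offset from origin: ⌊(2730909 − 2655865) / 16011⌋ = ⌊4.687⌋ = 4 → row 1 (counted from top)

(1, 3)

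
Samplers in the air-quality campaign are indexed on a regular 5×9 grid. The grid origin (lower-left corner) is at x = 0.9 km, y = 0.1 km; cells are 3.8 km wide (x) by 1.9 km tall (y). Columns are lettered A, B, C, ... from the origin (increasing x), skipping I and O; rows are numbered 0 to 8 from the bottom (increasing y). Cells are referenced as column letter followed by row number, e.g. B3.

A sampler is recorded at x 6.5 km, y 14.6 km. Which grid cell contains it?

B7

Column index: ⌊(6.5 − 0.9) / 3.8⌋ = ⌊1.474⌋ = 1 → column B
Row offset from origin: ⌊(14.6 − 0.1) / 1.9⌋ = ⌊7.632⌋ = 7 → row 7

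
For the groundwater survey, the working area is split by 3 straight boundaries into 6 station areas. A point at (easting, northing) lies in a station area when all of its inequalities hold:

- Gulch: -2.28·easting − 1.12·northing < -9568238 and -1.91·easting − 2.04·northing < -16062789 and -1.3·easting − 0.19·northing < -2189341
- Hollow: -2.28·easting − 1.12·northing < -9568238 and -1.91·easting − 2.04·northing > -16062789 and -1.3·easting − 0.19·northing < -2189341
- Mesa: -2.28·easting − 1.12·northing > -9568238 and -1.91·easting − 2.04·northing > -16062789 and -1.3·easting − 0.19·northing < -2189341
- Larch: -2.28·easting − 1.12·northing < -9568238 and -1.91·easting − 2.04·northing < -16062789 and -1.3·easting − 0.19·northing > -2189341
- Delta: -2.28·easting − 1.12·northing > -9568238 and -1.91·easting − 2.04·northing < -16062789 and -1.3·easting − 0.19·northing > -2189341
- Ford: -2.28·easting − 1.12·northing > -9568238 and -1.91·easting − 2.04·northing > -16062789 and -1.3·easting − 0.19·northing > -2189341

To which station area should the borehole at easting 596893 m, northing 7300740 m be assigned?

-2.28·596893 − 1.12·7300740 = -9537744.840, which is > -9568238
-1.91·596893 − 2.04·7300740 = -16033575.230, which is > -16062789
-1.3·596893 − 0.19·7300740 = -2163101.500, which is > -2189341
This sign pattern matches Ford.

Ford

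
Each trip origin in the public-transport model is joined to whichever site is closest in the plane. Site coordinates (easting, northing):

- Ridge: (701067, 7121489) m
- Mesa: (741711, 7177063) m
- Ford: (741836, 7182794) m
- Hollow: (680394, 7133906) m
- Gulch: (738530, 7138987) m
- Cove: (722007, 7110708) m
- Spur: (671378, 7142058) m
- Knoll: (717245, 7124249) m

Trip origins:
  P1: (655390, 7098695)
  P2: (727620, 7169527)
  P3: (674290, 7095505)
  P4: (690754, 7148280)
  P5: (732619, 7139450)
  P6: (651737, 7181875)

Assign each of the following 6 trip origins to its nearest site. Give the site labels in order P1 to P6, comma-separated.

P1 → Hollow (d²=1865014537.00)
P2 → Mesa (d²=255347577.00)
P3 → Ridge (d²=1392175985.00)
P4 → Hollow (d²=313941476.00)
P5 → Gulch (d²=35154290.00)
P6 → Spur (d²=1971162370.00)

Hollow, Mesa, Ridge, Hollow, Gulch, Spur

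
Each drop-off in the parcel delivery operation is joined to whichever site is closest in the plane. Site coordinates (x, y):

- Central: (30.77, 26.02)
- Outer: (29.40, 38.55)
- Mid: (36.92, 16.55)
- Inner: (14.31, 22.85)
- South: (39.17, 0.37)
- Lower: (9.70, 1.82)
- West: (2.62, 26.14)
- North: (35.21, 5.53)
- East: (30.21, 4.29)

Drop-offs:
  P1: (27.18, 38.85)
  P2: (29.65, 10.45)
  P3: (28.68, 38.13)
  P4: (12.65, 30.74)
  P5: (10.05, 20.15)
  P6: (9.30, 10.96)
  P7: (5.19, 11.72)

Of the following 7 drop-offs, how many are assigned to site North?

P1 → Outer
P2 → East
P3 → Outer
P4 → Inner
P5 → Inner
P6 → Lower
P7 → Lower
0 of the 7 go to North.

0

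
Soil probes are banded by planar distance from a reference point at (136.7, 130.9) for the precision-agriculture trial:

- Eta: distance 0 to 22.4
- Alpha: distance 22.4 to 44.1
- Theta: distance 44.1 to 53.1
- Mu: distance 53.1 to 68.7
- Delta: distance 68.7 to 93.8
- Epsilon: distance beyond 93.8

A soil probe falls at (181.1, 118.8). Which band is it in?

Theta

Distance = √((181.1−136.7)² + (118.8−130.9)²) = √(1971.360 + 146.410) = 46.019.
44.1 ≤ 46.019 < 53.1 → Theta.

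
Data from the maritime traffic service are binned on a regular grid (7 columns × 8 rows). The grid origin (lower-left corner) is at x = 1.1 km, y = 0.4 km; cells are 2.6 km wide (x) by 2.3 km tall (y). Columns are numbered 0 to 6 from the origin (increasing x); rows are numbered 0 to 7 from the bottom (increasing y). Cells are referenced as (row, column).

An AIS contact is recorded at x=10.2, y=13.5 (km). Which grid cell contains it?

(5, 3)

Column index: ⌊(10.2 − 1.1) / 2.6⌋ = ⌊3.500⌋ = 3
Row offset from origin: ⌊(13.5 − 0.4) / 2.3⌋ = ⌊5.696⌋ = 5 → row 5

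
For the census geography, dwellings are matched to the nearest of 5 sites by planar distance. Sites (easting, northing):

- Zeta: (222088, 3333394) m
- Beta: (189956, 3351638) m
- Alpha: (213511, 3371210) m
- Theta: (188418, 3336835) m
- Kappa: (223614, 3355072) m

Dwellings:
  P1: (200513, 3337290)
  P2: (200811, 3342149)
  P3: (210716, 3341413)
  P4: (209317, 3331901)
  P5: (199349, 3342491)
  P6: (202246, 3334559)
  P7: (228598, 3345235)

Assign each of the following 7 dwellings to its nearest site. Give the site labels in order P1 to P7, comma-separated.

P1 → Theta (d²=146496050.00)
P2 → Theta (d²=181825045.00)
P3 → Zeta (d²=193626745.00)
P4 → Zeta (d²=165327490.00)
P5 → Theta (d²=151477097.00)
P6 → Theta (d²=196393760.00)
P7 → Kappa (d²=121606825.00)

Theta, Theta, Zeta, Zeta, Theta, Theta, Kappa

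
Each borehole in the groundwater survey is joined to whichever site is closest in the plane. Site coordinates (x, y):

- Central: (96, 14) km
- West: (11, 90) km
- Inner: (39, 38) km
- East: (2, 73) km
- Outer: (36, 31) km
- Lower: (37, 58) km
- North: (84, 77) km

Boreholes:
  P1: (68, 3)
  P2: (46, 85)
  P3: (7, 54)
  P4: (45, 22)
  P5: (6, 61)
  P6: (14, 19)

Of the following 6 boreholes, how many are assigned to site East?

P1 → Central
P2 → Lower
P3 → East
P4 → Outer
P5 → East
P6 → Outer
2 of the 6 go to East.

2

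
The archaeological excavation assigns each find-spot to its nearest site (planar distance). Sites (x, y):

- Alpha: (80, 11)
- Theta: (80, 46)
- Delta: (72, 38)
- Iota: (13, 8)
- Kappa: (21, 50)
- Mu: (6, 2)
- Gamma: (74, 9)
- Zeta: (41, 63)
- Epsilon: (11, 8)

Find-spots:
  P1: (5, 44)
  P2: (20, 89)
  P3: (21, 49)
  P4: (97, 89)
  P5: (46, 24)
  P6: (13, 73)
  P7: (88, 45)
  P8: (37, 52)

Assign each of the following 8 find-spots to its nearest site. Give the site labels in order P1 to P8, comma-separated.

P1 → Kappa (d²=292.00)
P2 → Zeta (d²=1117.00)
P3 → Kappa (d²=1.00)
P4 → Theta (d²=2138.00)
P5 → Delta (d²=872.00)
P6 → Kappa (d²=593.00)
P7 → Theta (d²=65.00)
P8 → Zeta (d²=137.00)

Kappa, Zeta, Kappa, Theta, Delta, Kappa, Theta, Zeta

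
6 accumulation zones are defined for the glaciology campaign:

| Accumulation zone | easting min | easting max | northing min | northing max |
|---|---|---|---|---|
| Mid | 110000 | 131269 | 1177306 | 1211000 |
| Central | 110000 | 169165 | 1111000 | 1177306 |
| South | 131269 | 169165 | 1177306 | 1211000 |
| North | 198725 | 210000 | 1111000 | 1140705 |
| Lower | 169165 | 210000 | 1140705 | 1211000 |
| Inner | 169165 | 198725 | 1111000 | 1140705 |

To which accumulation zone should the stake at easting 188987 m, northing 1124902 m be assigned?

Inner

The point has easting = 188987 and northing = 1124902.
Only Inner satisfies 169165 ≤ easting ≤ 198725 and 1111000 ≤ northing ≤ 1140705.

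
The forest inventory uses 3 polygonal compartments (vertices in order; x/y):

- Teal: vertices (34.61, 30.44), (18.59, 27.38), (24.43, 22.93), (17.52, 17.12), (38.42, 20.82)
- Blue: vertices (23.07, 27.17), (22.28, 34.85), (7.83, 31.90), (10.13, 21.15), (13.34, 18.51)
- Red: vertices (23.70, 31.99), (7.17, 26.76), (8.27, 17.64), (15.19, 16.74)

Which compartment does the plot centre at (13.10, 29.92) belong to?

Cast a ray rightward from (13.10, 29.92). For each polygon, the edges (by vertex number in listed order) whose endpoints lie on opposite sides of y = 29.92, where each meets that height, and whether that is right or left of the point:
Teal: 1–2 at x≈31.888 (right), 5–1 at x≈34.816 (right) → 2 crossings.
Blue: 1–2 at x≈22.787 (right), 3–4 at x≈8.254 (left) → 1 crossing.
Red: 1–2 at x≈17.158 (right), 4–1 at x≈22.545 (right) → 2 crossings.
Only Blue has an odd count, so the point is inside Blue.

Blue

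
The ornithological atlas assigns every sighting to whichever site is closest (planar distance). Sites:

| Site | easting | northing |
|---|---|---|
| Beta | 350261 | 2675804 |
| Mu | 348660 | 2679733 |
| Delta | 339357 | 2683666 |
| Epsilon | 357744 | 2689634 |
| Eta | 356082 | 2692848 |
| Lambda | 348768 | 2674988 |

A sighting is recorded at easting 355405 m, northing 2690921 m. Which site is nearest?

Squared distances to each site:
Beta: 254984425.000; Mu: 170666369.000; Delta: 310173329.000; Epsilon: 7127290.000; Eta: 4171658.000; Lambda: 297910258.000.
Minimum at Eta.

Eta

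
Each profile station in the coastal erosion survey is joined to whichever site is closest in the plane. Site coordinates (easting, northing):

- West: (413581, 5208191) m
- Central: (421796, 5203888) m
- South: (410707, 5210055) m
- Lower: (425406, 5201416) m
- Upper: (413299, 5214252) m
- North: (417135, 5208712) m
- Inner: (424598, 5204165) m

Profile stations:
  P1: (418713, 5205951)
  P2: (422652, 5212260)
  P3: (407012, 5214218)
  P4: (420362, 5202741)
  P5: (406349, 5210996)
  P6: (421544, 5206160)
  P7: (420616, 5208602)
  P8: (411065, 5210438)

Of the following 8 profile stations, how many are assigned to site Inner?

0

P1 → North
P2 → North
P3 → South
P4 → Central
P5 → South
P6 → Central
P7 → North
P8 → South
0 of the 8 go to Inner.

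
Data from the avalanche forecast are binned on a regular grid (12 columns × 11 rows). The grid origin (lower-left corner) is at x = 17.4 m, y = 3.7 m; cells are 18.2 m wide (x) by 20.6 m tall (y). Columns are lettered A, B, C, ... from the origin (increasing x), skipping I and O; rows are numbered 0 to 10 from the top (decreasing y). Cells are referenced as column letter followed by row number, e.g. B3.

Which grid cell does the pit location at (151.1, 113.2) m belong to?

Column index: ⌊(151.1 − 17.4) / 18.2⌋ = ⌊7.346⌋ = 7 → column H
Row offset from origin: ⌊(113.2 − 3.7) / 20.6⌋ = ⌊5.316⌋ = 5 → row 5 (counted from top)

H5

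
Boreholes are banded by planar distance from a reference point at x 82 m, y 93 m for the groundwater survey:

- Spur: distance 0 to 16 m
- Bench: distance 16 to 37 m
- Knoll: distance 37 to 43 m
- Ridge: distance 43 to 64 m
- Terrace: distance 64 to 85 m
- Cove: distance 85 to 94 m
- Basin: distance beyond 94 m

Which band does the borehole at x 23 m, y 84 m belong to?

Ridge

Distance = √((23−82)² + (84−93)²) = √(3481.000 + 81.000) = 59.682 m.
43 ≤ 59.682 < 64 → Ridge.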